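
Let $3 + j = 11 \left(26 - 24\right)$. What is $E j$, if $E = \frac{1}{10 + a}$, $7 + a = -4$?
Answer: $-19$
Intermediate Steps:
$a = -11$ ($a = -7 - 4 = -11$)
$E = -1$ ($E = \frac{1}{10 - 11} = \frac{1}{-1} = -1$)
$j = 19$ ($j = -3 + 11 \left(26 - 24\right) = -3 + 11 \cdot 2 = -3 + 22 = 19$)
$E j = \left(-1\right) 19 = -19$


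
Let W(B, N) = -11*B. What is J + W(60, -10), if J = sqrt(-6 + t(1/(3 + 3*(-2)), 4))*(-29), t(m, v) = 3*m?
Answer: -660 - 29*I*sqrt(7) ≈ -660.0 - 76.727*I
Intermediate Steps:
J = -29*I*sqrt(7) (J = sqrt(-6 + 3/(3 + 3*(-2)))*(-29) = sqrt(-6 + 3/(3 - 6))*(-29) = sqrt(-6 + 3/(-3))*(-29) = sqrt(-6 + 3*(-1/3))*(-29) = sqrt(-6 - 1)*(-29) = sqrt(-7)*(-29) = (I*sqrt(7))*(-29) = -29*I*sqrt(7) ≈ -76.727*I)
J + W(60, -10) = -29*I*sqrt(7) - 11*60 = -29*I*sqrt(7) - 660 = -660 - 29*I*sqrt(7)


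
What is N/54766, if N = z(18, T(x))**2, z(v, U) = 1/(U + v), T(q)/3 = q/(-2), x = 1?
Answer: 2/29820087 ≈ 6.7069e-8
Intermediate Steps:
T(q) = -3*q/2 (T(q) = 3*(q/(-2)) = 3*(q*(-1/2)) = 3*(-q/2) = -3*q/2)
N = 4/1089 (N = (1/(-3/2*1 + 18))**2 = (1/(-3/2 + 18))**2 = (1/(33/2))**2 = (2/33)**2 = 4/1089 ≈ 0.0036731)
N/54766 = (4/1089)/54766 = (4/1089)*(1/54766) = 2/29820087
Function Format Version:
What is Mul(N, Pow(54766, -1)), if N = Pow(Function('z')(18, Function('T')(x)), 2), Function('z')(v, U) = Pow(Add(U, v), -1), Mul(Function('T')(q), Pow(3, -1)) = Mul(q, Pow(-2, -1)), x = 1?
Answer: Rational(2, 29820087) ≈ 6.7069e-8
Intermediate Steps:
Function('T')(q) = Mul(Rational(-3, 2), q) (Function('T')(q) = Mul(3, Mul(q, Pow(-2, -1))) = Mul(3, Mul(q, Rational(-1, 2))) = Mul(3, Mul(Rational(-1, 2), q)) = Mul(Rational(-3, 2), q))
N = Rational(4, 1089) (N = Pow(Pow(Add(Mul(Rational(-3, 2), 1), 18), -1), 2) = Pow(Pow(Add(Rational(-3, 2), 18), -1), 2) = Pow(Pow(Rational(33, 2), -1), 2) = Pow(Rational(2, 33), 2) = Rational(4, 1089) ≈ 0.0036731)
Mul(N, Pow(54766, -1)) = Mul(Rational(4, 1089), Pow(54766, -1)) = Mul(Rational(4, 1089), Rational(1, 54766)) = Rational(2, 29820087)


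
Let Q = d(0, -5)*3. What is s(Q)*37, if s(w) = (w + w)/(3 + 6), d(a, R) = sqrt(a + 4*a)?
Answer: 0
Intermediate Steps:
d(a, R) = sqrt(5)*sqrt(a) (d(a, R) = sqrt(5*a) = sqrt(5)*sqrt(a))
Q = 0 (Q = (sqrt(5)*sqrt(0))*3 = (sqrt(5)*0)*3 = 0*3 = 0)
s(w) = 2*w/9 (s(w) = (2*w)/9 = (2*w)*(1/9) = 2*w/9)
s(Q)*37 = ((2/9)*0)*37 = 0*37 = 0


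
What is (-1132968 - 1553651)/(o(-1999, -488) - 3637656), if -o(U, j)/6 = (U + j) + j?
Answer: 18031/24294 ≈ 0.74220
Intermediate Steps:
o(U, j) = -12*j - 6*U (o(U, j) = -6*((U + j) + j) = -6*(U + 2*j) = -12*j - 6*U)
(-1132968 - 1553651)/(o(-1999, -488) - 3637656) = (-1132968 - 1553651)/((-12*(-488) - 6*(-1999)) - 3637656) = -2686619/((5856 + 11994) - 3637656) = -2686619/(17850 - 3637656) = -2686619/(-3619806) = -2686619*(-1/3619806) = 18031/24294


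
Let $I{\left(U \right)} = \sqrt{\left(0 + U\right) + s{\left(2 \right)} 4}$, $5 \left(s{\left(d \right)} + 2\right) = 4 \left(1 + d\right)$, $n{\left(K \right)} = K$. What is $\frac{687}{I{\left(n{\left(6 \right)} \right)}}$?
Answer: $\frac{687 \sqrt{190}}{38} \approx 249.2$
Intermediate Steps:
$s{\left(d \right)} = - \frac{6}{5} + \frac{4 d}{5}$ ($s{\left(d \right)} = -2 + \frac{4 \left(1 + d\right)}{5} = -2 + \frac{4 + 4 d}{5} = -2 + \left(\frac{4}{5} + \frac{4 d}{5}\right) = - \frac{6}{5} + \frac{4 d}{5}$)
$I{\left(U \right)} = \sqrt{\frac{8}{5} + U}$ ($I{\left(U \right)} = \sqrt{\left(0 + U\right) + \left(- \frac{6}{5} + \frac{4}{5} \cdot 2\right) 4} = \sqrt{U + \left(- \frac{6}{5} + \frac{8}{5}\right) 4} = \sqrt{U + \frac{2}{5} \cdot 4} = \sqrt{U + \frac{8}{5}} = \sqrt{\frac{8}{5} + U}$)
$\frac{687}{I{\left(n{\left(6 \right)} \right)}} = \frac{687}{\frac{1}{5} \sqrt{40 + 25 \cdot 6}} = \frac{687}{\frac{1}{5} \sqrt{40 + 150}} = \frac{687}{\frac{1}{5} \sqrt{190}} = 687 \frac{\sqrt{190}}{38} = \frac{687 \sqrt{190}}{38}$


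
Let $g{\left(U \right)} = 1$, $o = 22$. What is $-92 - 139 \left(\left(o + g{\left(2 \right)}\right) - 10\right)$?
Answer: $-1899$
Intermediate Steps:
$-92 - 139 \left(\left(o + g{\left(2 \right)}\right) - 10\right) = -92 - 139 \left(\left(22 + 1\right) - 10\right) = -92 - 139 \left(23 - 10\right) = -92 - 1807 = -1899$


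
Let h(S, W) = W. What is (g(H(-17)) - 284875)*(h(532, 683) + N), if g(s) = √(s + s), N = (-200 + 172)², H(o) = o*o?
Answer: -417911625 + 24939*√2 ≈ -4.1788e+8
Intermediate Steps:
H(o) = o²
N = 784 (N = (-28)² = 784)
g(s) = √2*√s (g(s) = √(2*s) = √2*√s)
(g(H(-17)) - 284875)*(h(532, 683) + N) = (√2*√((-17)²) - 284875)*(683 + 784) = (√2*√289 - 284875)*1467 = (√2*17 - 284875)*1467 = (17*√2 - 284875)*1467 = (-284875 + 17*√2)*1467 = -417911625 + 24939*√2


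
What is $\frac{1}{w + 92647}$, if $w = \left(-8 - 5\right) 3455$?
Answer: $\frac{1}{47732} \approx 2.095 \cdot 10^{-5}$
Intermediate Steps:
$w = -44915$ ($w = \left(-13\right) 3455 = -44915$)
$\frac{1}{w + 92647} = \frac{1}{-44915 + 92647} = \frac{1}{47732}$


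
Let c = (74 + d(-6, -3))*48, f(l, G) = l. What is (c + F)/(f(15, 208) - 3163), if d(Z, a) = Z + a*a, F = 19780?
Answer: -5869/787 ≈ -7.4574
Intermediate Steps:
d(Z, a) = Z + a²
c = 3696 (c = (74 + (-6 + (-3)²))*48 = (74 + (-6 + 9))*48 = (74 + 3)*48 = 77*48 = 3696)
(c + F)/(f(15, 208) - 3163) = (3696 + 19780)/(15 - 3163) = 23476/(-3148) = 23476*(-1/3148) = -5869/787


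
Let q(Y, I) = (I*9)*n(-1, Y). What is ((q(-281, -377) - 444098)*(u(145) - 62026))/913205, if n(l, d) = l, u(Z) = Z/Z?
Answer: 5466945525/182641 ≈ 29933.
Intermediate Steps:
u(Z) = 1
q(Y, I) = -9*I (q(Y, I) = (I*9)*(-1) = (9*I)*(-1) = -9*I)
((q(-281, -377) - 444098)*(u(145) - 62026))/913205 = ((-9*(-377) - 444098)*(1 - 62026))/913205 = ((3393 - 444098)*(-62025))*(1/913205) = -440705*(-62025)*(1/913205) = 27334727625*(1/913205) = 5466945525/182641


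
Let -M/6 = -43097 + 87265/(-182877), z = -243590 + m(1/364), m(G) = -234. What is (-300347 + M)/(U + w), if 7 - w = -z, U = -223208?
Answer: 39165817/437990415 ≈ 0.089422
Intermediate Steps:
z = -243824 (z = -243590 - 234 = -243824)
w = -243817 (w = 7 - (-1)*(-243824) = 7 - 1*243824 = 7 - 243824 = -243817)
M = 15763074668/60959 (M = -6*(-43097 + 87265/(-182877)) = -6*(-43097 + 87265*(-1/182877)) = -6*(-43097 - 87265/182877) = -6*(-7881537334/182877) = 15763074668/60959 ≈ 2.5858e+5)
(-300347 + M)/(U + w) = (-300347 + 15763074668/60959)/(-223208 - 243817) = -2545778105/60959/(-467025) = -2545778105/60959*(-1/467025) = 39165817/437990415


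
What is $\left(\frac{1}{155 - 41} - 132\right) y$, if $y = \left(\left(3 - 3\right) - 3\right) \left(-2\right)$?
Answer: $- \frac{15047}{19} \approx -791.95$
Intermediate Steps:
$y = 6$ ($y = \left(0 - 3\right) \left(-2\right) = \left(-3\right) \left(-2\right) = 6$)
$\left(\frac{1}{155 - 41} - 132\right) y = \left(\frac{1}{155 - 41} - 132\right) 6 = \left(\frac{1}{114} - 132\right) 6 = \left(- \frac{15047}{114}\right) 6 = - \frac{15047}{19}$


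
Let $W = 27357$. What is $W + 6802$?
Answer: $34159$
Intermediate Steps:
$W + 6802 = 27357 + 6802 = 34159$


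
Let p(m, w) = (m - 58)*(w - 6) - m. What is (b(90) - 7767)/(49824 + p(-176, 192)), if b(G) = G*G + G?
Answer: 423/6476 ≈ 0.065318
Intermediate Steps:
b(G) = G + G² (b(G) = G² + G = G + G²)
p(m, w) = -m + (-58 + m)*(-6 + w) (p(m, w) = (-58 + m)*(-6 + w) - m = -m + (-58 + m)*(-6 + w))
(b(90) - 7767)/(49824 + p(-176, 192)) = (90*(1 + 90) - 7767)/(49824 + (348 - 58*192 - 7*(-176) - 176*192)) = (90*91 - 7767)/(49824 + (348 - 11136 + 1232 - 33792)) = (8190 - 7767)/(49824 - 43348) = 423/6476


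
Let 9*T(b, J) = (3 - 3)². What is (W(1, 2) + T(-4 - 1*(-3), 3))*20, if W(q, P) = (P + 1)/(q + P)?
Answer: 20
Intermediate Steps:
W(q, P) = (1 + P)/(P + q)
T(b, J) = 0 (T(b, J) = (3 - 3)²/9 = (⅑)*0² = (⅑)*0 = 0)
(W(1, 2) + T(-4 - 1*(-3), 3))*20 = ((1 + 2)/(2 + 1) + 0)*20 = (3/3 + 0)*20 = ((⅓)*3 + 0)*20 = (1 + 0)*20 = 1*20 = 20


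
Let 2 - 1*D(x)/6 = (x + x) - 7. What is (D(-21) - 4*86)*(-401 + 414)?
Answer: -494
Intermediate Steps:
D(x) = 54 - 12*x (D(x) = 12 - 6*((x + x) - 7) = 12 - 6*(2*x - 7) = 12 - 6*(-7 + 2*x) = 12 + (42 - 12*x) = 54 - 12*x)
(D(-21) - 4*86)*(-401 + 414) = ((54 - 12*(-21)) - 4*86)*(-401 + 414) = ((54 + 252) - 344)*13 = (306 - 344)*13 = -38*13 = -494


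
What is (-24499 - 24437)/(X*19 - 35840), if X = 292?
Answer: 12234/7573 ≈ 1.6155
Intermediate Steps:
(-24499 - 24437)/(X*19 - 35840) = (-24499 - 24437)/(292*19 - 35840) = -48936/(5548 - 35840) = -48936/(-30292) = -48936*(-1/30292) = 12234/7573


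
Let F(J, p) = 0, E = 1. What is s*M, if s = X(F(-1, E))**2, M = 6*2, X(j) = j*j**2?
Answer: 0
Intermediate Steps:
X(j) = j**3
M = 12
s = 0 (s = (0**3)**2 = 0**2 = 0)
s*M = 0*12 = 0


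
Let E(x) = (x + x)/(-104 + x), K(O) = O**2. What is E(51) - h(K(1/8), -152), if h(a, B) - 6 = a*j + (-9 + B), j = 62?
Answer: 257973/1696 ≈ 152.11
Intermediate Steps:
h(a, B) = -3 + B + 62*a (h(a, B) = 6 + (a*62 + (-9 + B)) = 6 + (62*a + (-9 + B)) = 6 + (-9 + B + 62*a) = -3 + B + 62*a)
E(x) = 2*x/(-104 + x) (E(x) = (2*x)/(-104 + x) = 2*x/(-104 + x))
E(51) - h(K(1/8), -152) = 2*51/(-104 + 51) - (-3 - 152 + 62*(1/8)**2) = 2*51/(-53) - (-3 - 152 + 62*(1/8)**2) = 2*51*(-1/53) - (-3 - 152 + 62*(1/64)) = -102/53 - (-3 - 152 + 31/32) = -102/53 - 1*(-4929/32) = -102/53 + 4929/32 = 257973/1696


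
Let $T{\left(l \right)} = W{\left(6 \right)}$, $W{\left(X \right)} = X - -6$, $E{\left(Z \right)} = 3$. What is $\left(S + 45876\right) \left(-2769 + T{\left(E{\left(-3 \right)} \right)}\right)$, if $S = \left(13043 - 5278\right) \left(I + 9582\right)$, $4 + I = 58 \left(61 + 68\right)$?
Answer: $-365348751432$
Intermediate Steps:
$W{\left(X \right)} = 6 + X$ ($W{\left(X \right)} = X + 6 = 6 + X$)
$T{\left(l \right)} = 12$ ($T{\left(l \right)} = 6 + 6 = 12$)
$I = 7478$ ($I = -4 + 58 \left(61 + 68\right) = -4 + 58 \cdot 129 = -4 + 7482 = 7478$)
$S = 132470900$ ($S = \left(13043 - 5278\right) \left(7478 + 9582\right) = 7765 \cdot 17060 = 132470900$)
$\left(S + 45876\right) \left(-2769 + T{\left(E{\left(-3 \right)} \right)}\right) = \left(132470900 + 45876\right) \left(-2769 + 12\right) = 132516776 \left(-2757\right) = -365348751432$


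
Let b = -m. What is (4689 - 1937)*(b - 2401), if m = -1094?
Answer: -3596864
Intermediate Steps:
b = 1094 (b = -1*(-1094) = 1094)
(4689 - 1937)*(b - 2401) = (4689 - 1937)*(1094 - 2401) = 2752*(-1307) = -3596864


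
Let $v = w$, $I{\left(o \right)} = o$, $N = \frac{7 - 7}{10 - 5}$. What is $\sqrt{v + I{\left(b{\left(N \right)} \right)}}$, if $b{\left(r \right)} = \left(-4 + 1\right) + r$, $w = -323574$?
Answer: $3 i \sqrt{35953} \approx 568.84 i$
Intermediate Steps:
$N = 0$ ($N = \frac{0}{5} = 0 \cdot \frac{1}{5} = 0$)
$b{\left(r \right)} = -3 + r$
$v = -323574$
$\sqrt{v + I{\left(b{\left(N \right)} \right)}} = \sqrt{-323574 + \left(-3 + 0\right)} = \sqrt{-323574 - 3} = \sqrt{-323577} = 3 i \sqrt{35953}$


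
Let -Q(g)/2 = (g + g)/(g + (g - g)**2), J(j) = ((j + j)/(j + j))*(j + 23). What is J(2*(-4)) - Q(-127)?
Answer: 19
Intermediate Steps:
J(j) = 23 + j (J(j) = ((2*j)/((2*j)))*(23 + j) = ((2*j)*(1/(2*j)))*(23 + j) = 1*(23 + j) = 23 + j)
Q(g) = -4 (Q(g) = -2*(g + g)/(g + (g - g)**2) = -2*2*g/(g + 0**2) = -2*2*g/(g + 0) = -2*2*g/g = -2*2 = -4)
J(2*(-4)) - Q(-127) = (23 + 2*(-4)) - 1*(-4) = (23 - 8) + 4 = 15 + 4 = 19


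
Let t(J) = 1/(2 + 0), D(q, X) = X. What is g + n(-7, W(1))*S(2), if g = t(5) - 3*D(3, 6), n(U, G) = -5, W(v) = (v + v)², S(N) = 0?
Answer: -35/2 ≈ -17.500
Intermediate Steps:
t(J) = ½ (t(J) = 1/2 = ½)
W(v) = 4*v² (W(v) = (2*v)² = 4*v²)
g = -35/2 (g = ½ - 3*6 = ½ - 18 = -35/2 ≈ -17.500)
g + n(-7, W(1))*S(2) = -35/2 - 5*0 = -35/2 + 0 = -35/2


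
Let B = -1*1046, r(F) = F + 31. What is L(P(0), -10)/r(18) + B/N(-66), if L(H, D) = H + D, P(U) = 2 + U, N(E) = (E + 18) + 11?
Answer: 50958/1813 ≈ 28.107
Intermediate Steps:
r(F) = 31 + F
B = -1046
N(E) = 29 + E (N(E) = (18 + E) + 11 = 29 + E)
L(H, D) = D + H
L(P(0), -10)/r(18) + B/N(-66) = (-10 + (2 + 0))/(31 + 18) - 1046/(29 - 66) = (-10 + 2)/49 - 1046/(-37) = -8*1/49 - 1046*(-1/37) = -8/49 + 1046/37 = 50958/1813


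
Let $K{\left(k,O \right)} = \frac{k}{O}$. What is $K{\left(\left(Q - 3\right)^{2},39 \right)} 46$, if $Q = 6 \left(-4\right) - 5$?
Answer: $\frac{47104}{39} \approx 1207.8$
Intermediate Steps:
$Q = -29$ ($Q = -24 - 5 = -29$)
$K{\left(\left(Q - 3\right)^{2},39 \right)} 46 = \frac{\left(-29 - 3\right)^{2}}{39} \cdot 46 = \left(-32\right)^{2} \cdot \frac{1}{39} \cdot 46 = 1024 \cdot \frac{1}{39} \cdot 46 = \frac{1024}{39} \cdot 46 = \frac{47104}{39}$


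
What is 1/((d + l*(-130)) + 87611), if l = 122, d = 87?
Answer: 1/71838 ≈ 1.3920e-5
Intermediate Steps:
1/((d + l*(-130)) + 87611) = 1/((87 + 122*(-130)) + 87611) = 1/((87 - 15860) + 87611) = 1/(-15773 + 87611) = 1/71838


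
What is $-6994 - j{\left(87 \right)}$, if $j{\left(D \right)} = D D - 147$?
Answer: $-14416$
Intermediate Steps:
$j{\left(D \right)} = -147 + D^{2}$ ($j{\left(D \right)} = D^{2} - 147 = -147 + D^{2}$)
$-6994 - j{\left(87 \right)} = -6994 - \left(-147 + 87^{2}\right) = -6994 - \left(-147 + 7569\right) = -6994 - 7422 = -14416$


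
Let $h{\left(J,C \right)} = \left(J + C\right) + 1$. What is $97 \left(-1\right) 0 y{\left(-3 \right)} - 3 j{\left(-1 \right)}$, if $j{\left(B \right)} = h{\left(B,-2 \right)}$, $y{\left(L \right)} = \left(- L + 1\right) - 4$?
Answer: $6$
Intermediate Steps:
$y{\left(L \right)} = -3 - L$ ($y{\left(L \right)} = \left(1 - L\right) - 4 = -3 - L$)
$h{\left(J,C \right)} = 1 + C + J$ ($h{\left(J,C \right)} = \left(C + J\right) + 1 = 1 + C + J$)
$j{\left(B \right)} = -1 + B$ ($j{\left(B \right)} = 1 - 2 + B = -1 + B$)
$97 \left(-1\right) 0 y{\left(-3 \right)} - 3 j{\left(-1 \right)} = 97 \left(-1\right) 0 \left(-3 - -3\right) - 3 \left(-1 - 1\right) = 97 \cdot 0 \left(-3 + 3\right) - -6 = 97 \cdot 0 \cdot 0 + 6 = 97 \cdot 0 + 6 = 0 + 6 = 6$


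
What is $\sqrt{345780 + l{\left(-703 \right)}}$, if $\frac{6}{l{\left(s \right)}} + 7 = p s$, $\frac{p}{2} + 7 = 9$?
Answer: $\frac{\sqrt{2747831001666}}{2819} \approx 588.03$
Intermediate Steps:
$p = 4$ ($p = -14 + 2 \cdot 9 = -14 + 18 = 4$)
$l{\left(s \right)} = \frac{6}{-7 + 4 s}$
$\sqrt{345780 + l{\left(-703 \right)}} = \sqrt{345780 + \frac{6}{-7 + 4 \left(-703\right)}} = \sqrt{345780 + \frac{6}{-7 - 2812}} = \sqrt{345780 + \frac{6}{-2819}} = \sqrt{345780 + 6 \left(- \frac{1}{2819}\right)} = \sqrt{345780 - \frac{6}{2819}} = \sqrt{\frac{974753814}{2819}} = \frac{\sqrt{2747831001666}}{2819}$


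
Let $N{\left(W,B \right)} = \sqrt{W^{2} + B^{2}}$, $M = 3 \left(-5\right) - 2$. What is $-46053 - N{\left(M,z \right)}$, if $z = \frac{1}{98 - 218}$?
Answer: $-46053 - \frac{\sqrt{4161601}}{120} \approx -46070.0$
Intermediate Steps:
$M = -17$ ($M = -15 - 2 = -17$)
$z = - \frac{1}{120}$ ($z = \frac{1}{-120} = - \frac{1}{120} \approx -0.0083333$)
$N{\left(W,B \right)} = \sqrt{B^{2} + W^{2}}$
$-46053 - N{\left(M,z \right)} = -46053 - \sqrt{\left(- \frac{1}{120}\right)^{2} + \left(-17\right)^{2}} = -46053 - \sqrt{\frac{1}{14400} + 289} = -46053 - \sqrt{\frac{4161601}{14400}} = -46053 - \frac{\sqrt{4161601}}{120}$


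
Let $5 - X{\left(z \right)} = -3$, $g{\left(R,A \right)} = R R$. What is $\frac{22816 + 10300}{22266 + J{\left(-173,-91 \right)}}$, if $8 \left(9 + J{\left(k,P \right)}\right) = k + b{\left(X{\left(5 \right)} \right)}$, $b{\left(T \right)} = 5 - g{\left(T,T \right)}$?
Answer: $\frac{8279}{5557} \approx 1.4898$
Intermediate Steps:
$g{\left(R,A \right)} = R^{2}$
$X{\left(z \right)} = 8$ ($X{\left(z \right)} = 5 - -3 = 5 + 3 = 8$)
$b{\left(T \right)} = 5 - T^{2}$
$J{\left(k,P \right)} = - \frac{131}{8} + \frac{k}{8}$ ($J{\left(k,P \right)} = -9 + \frac{k + \left(5 - 8^{2}\right)}{8} = -9 + \frac{k + \left(5 - 64\right)}{8} = -9 + \frac{k - 59}{8} = -9 + \frac{-59 + k}{8} = -9 + \left(- \frac{59}{8} + \frac{k}{8}\right) = - \frac{131}{8} + \frac{k}{8}$)
$\frac{22816 + 10300}{22266 + J{\left(-173,-91 \right)}} = \frac{22816 + 10300}{22266 + \left(- \frac{131}{8} + \frac{1}{8} \left(-173\right)\right)} = \frac{33116}{22266 - 38} = \frac{33116}{22228} = 33116 \cdot \frac{1}{22228} = \frac{8279}{5557}$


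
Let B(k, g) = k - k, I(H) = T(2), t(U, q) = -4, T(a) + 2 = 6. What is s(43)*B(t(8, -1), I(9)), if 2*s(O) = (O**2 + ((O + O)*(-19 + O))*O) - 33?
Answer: 0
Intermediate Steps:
T(a) = 4 (T(a) = -2 + 6 = 4)
s(O) = -33/2 + O**2/2 + O**2*(-19 + O) (s(O) = ((O**2 + ((O + O)*(-19 + O))*O) - 33)/2 = ((O**2 + ((2*O)*(-19 + O))*O) - 33)/2 = ((O**2 + (2*O*(-19 + O))*O) - 33)/2 = ((O**2 + 2*O**2*(-19 + O)) - 33)/2 = (-33 + O**2 + 2*O**2*(-19 + O))/2 = -33/2 + O**2/2 + O**2*(-19 + O))
I(H) = 4
B(k, g) = 0
s(43)*B(t(8, -1), I(9)) = (-33/2 + 43**3 - 37/2*43**2)*0 = (-33/2 + 79507 - 37/2*1849)*0 = (-33/2 + 79507 - 68413/2)*0 = 45284*0 = 0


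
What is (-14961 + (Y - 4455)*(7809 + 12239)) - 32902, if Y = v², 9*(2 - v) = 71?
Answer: -7181983111/81 ≈ -8.8666e+7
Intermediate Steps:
v = -53/9 (v = 2 - ⅑*71 = 2 - 71/9 = -53/9 ≈ -5.8889)
Y = 2809/81 (Y = (-53/9)² = 2809/81 ≈ 34.679)
(-14961 + (Y - 4455)*(7809 + 12239)) - 32902 = (-14961 + (2809/81 - 4455)*(7809 + 12239)) - 32902 = (-14961 - 358046/81*20048) - 32902 = (-14961 - 7178106208/81) - 32902 = -7179318049/81 - 32902 = -7181983111/81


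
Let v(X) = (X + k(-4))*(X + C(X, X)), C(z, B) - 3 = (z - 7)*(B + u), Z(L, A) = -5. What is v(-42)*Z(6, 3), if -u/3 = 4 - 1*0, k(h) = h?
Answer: 599610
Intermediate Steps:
u = -12 (u = -3*(4 - 1*0) = -3*(4 + 0) = -3*4 = -12)
C(z, B) = 3 + (-12 + B)*(-7 + z) (C(z, B) = 3 + (z - 7)*(B - 12) = 3 + (-7 + z)*(-12 + B) = 3 + (-12 + B)*(-7 + z))
v(X) = (-4 + X)*(87 + X**2 - 18*X) (v(X) = (X - 4)*(X + (87 - 12*X - 7*X + X*X)) = (-4 + X)*(X + (87 - 12*X - 7*X + X**2)) = (-4 + X)*(X + (87 + X**2 - 19*X)) = (-4 + X)*(87 + X**2 - 18*X))
v(-42)*Z(6, 3) = (-348 + (-42)**3 - 22*(-42)**2 + 159*(-42))*(-5) = (-348 - 74088 - 22*1764 - 6678)*(-5) = (-348 - 74088 - 38808 - 6678)*(-5) = -119922*(-5) = 599610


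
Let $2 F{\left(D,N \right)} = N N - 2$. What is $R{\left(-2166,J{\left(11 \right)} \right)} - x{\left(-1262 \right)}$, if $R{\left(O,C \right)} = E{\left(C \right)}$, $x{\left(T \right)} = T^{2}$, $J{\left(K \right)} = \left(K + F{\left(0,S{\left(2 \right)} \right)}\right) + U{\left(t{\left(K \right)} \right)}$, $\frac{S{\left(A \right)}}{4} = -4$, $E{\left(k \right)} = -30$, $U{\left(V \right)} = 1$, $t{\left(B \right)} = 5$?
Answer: $-1592674$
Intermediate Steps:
$S{\left(A \right)} = -16$ ($S{\left(A \right)} = 4 \left(-4\right) = -16$)
$F{\left(D,N \right)} = -1 + \frac{N^{2}}{2}$ ($F{\left(D,N \right)} = \frac{N N - 2}{2} = \frac{N^{2} - 2}{2} = \frac{-2 + N^{2}}{2} = -1 + \frac{N^{2}}{2}$)
$J{\left(K \right)} = 128 + K$ ($J{\left(K \right)} = \left(K - \left(1 - \frac{\left(-16\right)^{2}}{2}\right)\right) + 1 = \left(K + \left(-1 + \frac{1}{2} \cdot 256\right)\right) + 1 = \left(K + \left(-1 + 128\right)\right) + 1 = \left(K + 127\right) + 1 = \left(127 + K\right) + 1 = 128 + K$)
$R{\left(O,C \right)} = -30$
$R{\left(-2166,J{\left(11 \right)} \right)} - x{\left(-1262 \right)} = -30 - \left(-1262\right)^{2} = -30 - 1592644 = -1592674$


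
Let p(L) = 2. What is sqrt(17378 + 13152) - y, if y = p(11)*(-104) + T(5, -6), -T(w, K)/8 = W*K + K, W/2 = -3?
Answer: 448 + sqrt(30530) ≈ 622.73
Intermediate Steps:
W = -6 (W = 2*(-3) = -6)
T(w, K) = 40*K (T(w, K) = -8*(-6*K + K) = -(-40)*K = 40*K)
y = -448 (y = 2*(-104) + 40*(-6) = -208 - 240 = -448)
sqrt(17378 + 13152) - y = sqrt(17378 + 13152) - 1*(-448) = sqrt(30530) + 448 = 448 + sqrt(30530)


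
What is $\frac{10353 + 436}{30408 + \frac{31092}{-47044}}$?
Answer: $\frac{126889429}{357620715} \approx 0.35482$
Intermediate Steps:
$\frac{10353 + 436}{30408 + \frac{31092}{-47044}} = \frac{10789}{30408 + 31092 \left(- \frac{1}{47044}\right)} = \frac{10789}{30408 - \frac{7773}{11761}} = \frac{10789}{\frac{357620715}{11761}} = 10789 \cdot \frac{11761}{357620715} = \frac{126889429}{357620715}$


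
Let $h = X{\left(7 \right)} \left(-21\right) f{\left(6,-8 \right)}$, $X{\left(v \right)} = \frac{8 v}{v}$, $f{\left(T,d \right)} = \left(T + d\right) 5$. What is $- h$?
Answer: $-1680$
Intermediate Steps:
$f{\left(T,d \right)} = 5 T + 5 d$
$X{\left(v \right)} = 8$
$h = 1680$ ($h = 8 \left(-21\right) \left(5 \cdot 6 + 5 \left(-8\right)\right) = - 168 \left(30 - 40\right) = \left(-168\right) \left(-10\right) = 1680$)
$- h = \left(-1\right) 1680 = -1680$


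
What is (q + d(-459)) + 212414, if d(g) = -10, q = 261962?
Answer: 474366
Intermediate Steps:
(q + d(-459)) + 212414 = (261962 - 10) + 212414 = 261952 + 212414 = 474366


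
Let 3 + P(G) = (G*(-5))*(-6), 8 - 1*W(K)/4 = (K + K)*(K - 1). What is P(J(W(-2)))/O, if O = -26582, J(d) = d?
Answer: 483/26582 ≈ 0.018170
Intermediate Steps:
W(K) = 32 - 8*K*(-1 + K) (W(K) = 32 - 4*(K + K)*(K - 1) = 32 - 4*2*K*(-1 + K) = 32 - 8*K*(-1 + K))
P(G) = -3 + 30*G (P(G) = -3 + (G*(-5))*(-6) = -3 - 5*G*(-6) = -3 + 30*G)
P(J(W(-2)))/O = (-3 + 30*(32 - 8*(-2)**2 + 8*(-2)))/(-26582) = (-3 + 30*(32 - 8*4 - 16))*(-1/26582) = (-3 + 30*(32 - 32 - 16))*(-1/26582) = (-3 + 30*(-16))*(-1/26582) = (-3 - 480)*(-1/26582) = -483*(-1/26582) = 483/26582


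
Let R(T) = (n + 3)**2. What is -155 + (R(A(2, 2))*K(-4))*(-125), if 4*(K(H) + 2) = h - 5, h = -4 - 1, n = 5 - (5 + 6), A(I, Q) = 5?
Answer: 9815/2 ≈ 4907.5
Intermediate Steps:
n = -6 (n = 5 - 1*11 = 5 - 11 = -6)
h = -5
R(T) = 9 (R(T) = (-6 + 3)**2 = (-3)**2 = 9)
K(H) = -9/2 (K(H) = -2 + (-5 - 5)/4 = -2 + (1/4)*(-10) = -2 - 5/2 = -9/2)
-155 + (R(A(2, 2))*K(-4))*(-125) = -155 + (9*(-9/2))*(-125) = -155 - 81/2*(-125) = -155 + 10125/2 = 9815/2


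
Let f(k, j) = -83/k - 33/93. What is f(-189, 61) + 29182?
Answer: 170977832/5859 ≈ 29182.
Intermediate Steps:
f(k, j) = -11/31 - 83/k (f(k, j) = -83/k - 33*1/93 = -83/k - 11/31 = -11/31 - 83/k)
f(-189, 61) + 29182 = (-11/31 - 83/(-189)) + 29182 = (-11/31 - 83*(-1/189)) + 29182 = (-11/31 + 83/189) + 29182 = 494/5859 + 29182 = 170977832/5859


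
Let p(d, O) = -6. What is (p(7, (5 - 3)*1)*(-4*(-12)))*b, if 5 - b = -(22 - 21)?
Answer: -1728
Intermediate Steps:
b = 6 (b = 5 - (-1)*(22 - 21) = 5 - (-1) = 5 - 1*(-1) = 5 + 1 = 6)
(p(7, (5 - 3)*1)*(-4*(-12)))*b = -(-24)*(-12)*6 = -6*48*6 = -288*6 = -1728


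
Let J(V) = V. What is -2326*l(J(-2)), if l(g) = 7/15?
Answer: -16282/15 ≈ -1085.5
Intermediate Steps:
l(g) = 7/15 (l(g) = 7*(1/15) = 7/15)
-2326*l(J(-2)) = -2326*7/15 = -16282/15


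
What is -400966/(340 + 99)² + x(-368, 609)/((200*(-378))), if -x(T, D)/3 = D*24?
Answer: -14459391/9636050 ≈ -1.5006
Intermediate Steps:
x(T, D) = -72*D (x(T, D) = -3*D*24 = -72*D)
-400966/(340 + 99)² + x(-368, 609)/((200*(-378))) = -400966/(340 + 99)² + (-72*609)/((200*(-378))) = -400966/(439²) - 43848/(-75600) = -400966/192721 - 43848*(-1/75600) = -400966*1/192721 + 29/50 = -400966/192721 + 29/50 = -14459391/9636050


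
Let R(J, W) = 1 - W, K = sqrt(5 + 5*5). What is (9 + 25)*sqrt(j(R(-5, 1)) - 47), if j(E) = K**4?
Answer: 34*sqrt(853) ≈ 993.01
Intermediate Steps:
K = sqrt(30) (K = sqrt(5 + 25) = sqrt(30) ≈ 5.4772)
j(E) = 900 (j(E) = (sqrt(30))**4 = 900)
(9 + 25)*sqrt(j(R(-5, 1)) - 47) = (9 + 25)*sqrt(900 - 47) = 34*sqrt(853)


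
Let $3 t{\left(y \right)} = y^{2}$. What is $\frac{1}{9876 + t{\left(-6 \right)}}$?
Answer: $\frac{1}{9888} \approx 0.00010113$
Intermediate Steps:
$t{\left(y \right)} = \frac{y^{2}}{3}$
$\frac{1}{9876 + t{\left(-6 \right)}} = \frac{1}{9876 + \frac{\left(-6\right)^{2}}{3}} = \frac{1}{9876 + \frac{1}{3} \cdot 36} = \frac{1}{9876 + 12} = \frac{1}{9888}$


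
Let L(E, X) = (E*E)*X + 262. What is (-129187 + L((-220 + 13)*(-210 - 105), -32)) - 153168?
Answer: -136054426893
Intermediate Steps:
L(E, X) = 262 + X*E**2 (L(E, X) = E**2*X + 262 = X*E**2 + 262 = 262 + X*E**2)
(-129187 + L((-220 + 13)*(-210 - 105), -32)) - 153168 = (-129187 + (262 - 32*(-220 + 13)**2*(-210 - 105)**2)) - 153168 = (-129187 + (262 - 32*(-207*(-315))**2)) - 153168 = (-129187 + (262 - 32*65205**2)) - 153168 = (-129187 + (262 - 32*4251692025)) - 153168 = (-129187 + (262 - 136054144800)) - 153168 = (-129187 - 136054144538) - 153168 = -136054273725 - 153168 = -136054426893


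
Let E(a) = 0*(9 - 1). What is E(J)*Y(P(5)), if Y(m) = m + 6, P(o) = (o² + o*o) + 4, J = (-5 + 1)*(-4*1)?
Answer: 0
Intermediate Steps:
J = 16 (J = -4*(-4) = 16)
P(o) = 4 + 2*o² (P(o) = (o² + o²) + 4 = 2*o² + 4 = 4 + 2*o²)
Y(m) = 6 + m
E(a) = 0 (E(a) = 0*8 = 0)
E(J)*Y(P(5)) = 0*(6 + (4 + 2*5²)) = 0*(6 + (4 + 2*25)) = 0*(6 + (4 + 50)) = 0*(6 + 54) = 0*60 = 0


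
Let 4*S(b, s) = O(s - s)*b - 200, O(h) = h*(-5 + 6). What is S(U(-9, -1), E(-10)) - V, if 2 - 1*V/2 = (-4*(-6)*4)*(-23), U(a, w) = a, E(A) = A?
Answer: -4470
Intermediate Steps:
O(h) = h (O(h) = h*1 = h)
S(b, s) = -50 (S(b, s) = ((s - s)*b - 200)/4 = (0*b - 200)/4 = (0 - 200)/4 = (¼)*(-200) = -50)
V = 4420 (V = 4 - 2*-4*(-6)*4*(-23) = 4 - 2*24*4*(-23) = 4 - 192*(-23) = 4 - 2*(-2208) = 4 + 4416 = 4420)
S(U(-9, -1), E(-10)) - V = -50 - 1*4420 = -50 - 4420 = -4470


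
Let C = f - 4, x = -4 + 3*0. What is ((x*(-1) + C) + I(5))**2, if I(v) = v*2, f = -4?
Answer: 36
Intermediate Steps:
I(v) = 2*v
x = -4 (x = -4 + 0 = -4)
C = -8 (C = -4 - 4 = -8)
((x*(-1) + C) + I(5))**2 = ((-4*(-1) - 8) + 2*5)**2 = ((4 - 8) + 10)**2 = (-4 + 10)**2 = 6**2 = 36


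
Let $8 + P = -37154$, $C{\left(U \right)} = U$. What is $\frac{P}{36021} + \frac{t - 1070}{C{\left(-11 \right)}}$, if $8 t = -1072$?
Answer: $\frac{42960502}{396231} \approx 108.42$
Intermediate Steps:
$t = -134$ ($t = \frac{1}{8} \left(-1072\right) = -134$)
$P = -37162$ ($P = -8 - 37154 = -37162$)
$\frac{P}{36021} + \frac{t - 1070}{C{\left(-11 \right)}} = - \frac{37162}{36021} + \frac{-134 - 1070}{-11} = \left(-37162\right) \frac{1}{36021} + \left(-134 - 1070\right) \left(- \frac{1}{11}\right) = - \frac{37162}{36021} - - \frac{1204}{11} = - \frac{37162}{36021} + \frac{1204}{11} = \frac{42960502}{396231}$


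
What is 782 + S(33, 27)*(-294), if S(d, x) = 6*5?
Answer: -8038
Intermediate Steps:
S(d, x) = 30
782 + S(33, 27)*(-294) = 782 + 30*(-294) = 782 - 8820 = -8038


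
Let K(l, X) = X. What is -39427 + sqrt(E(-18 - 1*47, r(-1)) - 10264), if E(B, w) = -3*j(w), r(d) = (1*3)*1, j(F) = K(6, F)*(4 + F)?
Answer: -39427 + I*sqrt(10327) ≈ -39427.0 + 101.62*I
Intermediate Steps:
j(F) = F*(4 + F)
r(d) = 3 (r(d) = 3*1 = 3)
E(B, w) = -3*w*(4 + w)
-39427 + sqrt(E(-18 - 1*47, r(-1)) - 10264) = -39427 + sqrt(-3*3*(4 + 3) - 10264) = -39427 + sqrt(-3*3*7 - 10264) = -39427 + sqrt(-63 - 10264) = -39427 + sqrt(-10327) = -39427 + I*sqrt(10327)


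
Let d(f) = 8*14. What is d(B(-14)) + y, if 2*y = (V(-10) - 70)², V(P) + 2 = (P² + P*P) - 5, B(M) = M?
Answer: 15353/2 ≈ 7676.5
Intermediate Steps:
V(P) = -7 + 2*P² (V(P) = -2 + ((P² + P*P) - 5) = -2 + ((P² + P²) - 5) = -2 + (2*P² - 5) = -2 + (-5 + 2*P²) = -7 + 2*P²)
d(f) = 112
y = 15129/2 (y = ((-7 + 2*(-10)²) - 70)²/2 = ((-7 + 2*100) - 70)²/2 = ((-7 + 200) - 70)²/2 = (193 - 70)²/2 = (½)*123² = (½)*15129 = 15129/2 ≈ 7564.5)
d(B(-14)) + y = 112 + 15129/2 = 15353/2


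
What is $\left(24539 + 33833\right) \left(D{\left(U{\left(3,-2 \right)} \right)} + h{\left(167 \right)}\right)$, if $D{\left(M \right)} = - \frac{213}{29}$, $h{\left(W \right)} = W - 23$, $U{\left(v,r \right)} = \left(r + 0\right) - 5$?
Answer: $\frac{231328236}{29} \approx 7.9768 \cdot 10^{6}$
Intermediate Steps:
$U{\left(v,r \right)} = -5 + r$ ($U{\left(v,r \right)} = r - 5 = -5 + r$)
$h{\left(W \right)} = -23 + W$ ($h{\left(W \right)} = W - 23 = -23 + W$)
$D{\left(M \right)} = - \frac{213}{29}$ ($D{\left(M \right)} = \left(-213\right) \frac{1}{29} = - \frac{213}{29}$)
$\left(24539 + 33833\right) \left(D{\left(U{\left(3,-2 \right)} \right)} + h{\left(167 \right)}\right) = \left(24539 + 33833\right) \left(- \frac{213}{29} + \left(-23 + 167\right)\right) = 58372 \left(- \frac{213}{29} + 144\right) = 58372 \cdot \frac{3963}{29} = \frac{231328236}{29}$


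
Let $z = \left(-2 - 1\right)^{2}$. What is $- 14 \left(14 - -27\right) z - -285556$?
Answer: $280390$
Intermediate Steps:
$z = 9$ ($z = \left(-3\right)^{2} = 9$)
$- 14 \left(14 - -27\right) z - -285556 = - 14 \left(14 - -27\right) 9 - -285556 = - 14 \left(14 + 27\right) 9 + 285556 = \left(-14\right) 41 \cdot 9 + 285556 = \left(-574\right) 9 + 285556 = -5166 + 285556 = 280390$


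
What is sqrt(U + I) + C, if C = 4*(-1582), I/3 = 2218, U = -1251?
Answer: -6328 + sqrt(5403) ≈ -6254.5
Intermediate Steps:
I = 6654 (I = 3*2218 = 6654)
C = -6328
sqrt(U + I) + C = sqrt(-1251 + 6654) - 6328 = sqrt(5403) - 6328 = -6328 + sqrt(5403)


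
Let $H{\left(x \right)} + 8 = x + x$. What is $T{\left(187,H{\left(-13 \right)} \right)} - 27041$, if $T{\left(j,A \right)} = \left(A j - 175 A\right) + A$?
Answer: $-27483$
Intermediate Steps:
$H{\left(x \right)} = -8 + 2 x$ ($H{\left(x \right)} = -8 + \left(x + x\right) = -8 + 2 x$)
$T{\left(j,A \right)} = - 174 A + A j$ ($T{\left(j,A \right)} = \left(- 175 A + A j\right) + A = - 174 A + A j$)
$T{\left(187,H{\left(-13 \right)} \right)} - 27041 = \left(-8 + 2 \left(-13\right)\right) \left(-174 + 187\right) - 27041 = \left(-8 - 26\right) 13 - 27041 = \left(-34\right) 13 - 27041 = -442 - 27041 = -27483$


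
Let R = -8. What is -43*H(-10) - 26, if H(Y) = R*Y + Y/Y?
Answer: -3509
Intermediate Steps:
H(Y) = 1 - 8*Y (H(Y) = -8*Y + Y/Y = -8*Y + 1 = 1 - 8*Y)
-43*H(-10) - 26 = -43*(1 - 8*(-10)) - 26 = -43*(1 + 80) - 26 = -43*81 - 26 = -3483 - 26 = -3509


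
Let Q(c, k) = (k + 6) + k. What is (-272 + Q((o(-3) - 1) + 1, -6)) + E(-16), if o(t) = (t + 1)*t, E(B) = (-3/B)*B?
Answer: -281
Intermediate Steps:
E(B) = -3
o(t) = t*(1 + t) (o(t) = (1 + t)*t = t*(1 + t))
Q(c, k) = 6 + 2*k (Q(c, k) = (6 + k) + k = 6 + 2*k)
(-272 + Q((o(-3) - 1) + 1, -6)) + E(-16) = (-272 + (6 + 2*(-6))) - 3 = (-272 + (6 - 12)) - 3 = (-272 - 6) - 3 = -278 - 3 = -281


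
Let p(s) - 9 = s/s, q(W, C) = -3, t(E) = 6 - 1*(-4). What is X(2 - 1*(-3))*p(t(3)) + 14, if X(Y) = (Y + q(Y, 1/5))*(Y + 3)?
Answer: 174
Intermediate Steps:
t(E) = 10 (t(E) = 6 + 4 = 10)
p(s) = 10 (p(s) = 9 + s/s = 9 + 1 = 10)
X(Y) = (-3 + Y)*(3 + Y) (X(Y) = (Y - 3)*(Y + 3) = (-3 + Y)*(3 + Y))
X(2 - 1*(-3))*p(t(3)) + 14 = (-9 + (2 - 1*(-3))²)*10 + 14 = (-9 + (2 + 3)²)*10 + 14 = (-9 + 5²)*10 + 14 = (-9 + 25)*10 + 14 = 16*10 + 14 = 160 + 14 = 174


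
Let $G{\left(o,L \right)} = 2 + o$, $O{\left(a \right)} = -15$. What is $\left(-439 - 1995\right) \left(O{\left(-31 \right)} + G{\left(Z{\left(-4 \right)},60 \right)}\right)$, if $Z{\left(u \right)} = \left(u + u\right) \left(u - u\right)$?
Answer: $31642$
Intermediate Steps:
$Z{\left(u \right)} = 0$ ($Z{\left(u \right)} = 2 u 0 = 0$)
$\left(-439 - 1995\right) \left(O{\left(-31 \right)} + G{\left(Z{\left(-4 \right)},60 \right)}\right) = \left(-439 - 1995\right) \left(-15 + \left(2 + 0\right)\right) = - 2434 \left(-15 + 2\right) = \left(-2434\right) \left(-13\right) = 31642$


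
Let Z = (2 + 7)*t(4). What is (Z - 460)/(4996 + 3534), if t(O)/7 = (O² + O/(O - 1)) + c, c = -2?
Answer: 253/4265 ≈ 0.059320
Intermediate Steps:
t(O) = -14 + 7*O² + 7*O/(-1 + O) (t(O) = 7*((O² + O/(O - 1)) - 2) = 7*((O² + O/(-1 + O)) - 2) = 7*(-2 + O² + O/(-1 + O)) = -14 + 7*O² + 7*O/(-1 + O))
Z = 966 (Z = (2 + 7)*(7*(2 + 4³ - 1*4 - 1*4²)/(-1 + 4)) = 9*(7*(2 + 64 - 4 - 1*16)/3) = 9*(7*(⅓)*(2 + 64 - 4 - 16)) = 9*(7*(⅓)*46) = 9*(322/3) = 966)
(Z - 460)/(4996 + 3534) = (966 - 460)/(4996 + 3534) = 506/8530 = 506*(1/8530) = 253/4265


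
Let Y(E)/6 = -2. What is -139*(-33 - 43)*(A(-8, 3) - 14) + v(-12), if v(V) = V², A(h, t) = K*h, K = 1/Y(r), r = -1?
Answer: -422128/3 ≈ -1.4071e+5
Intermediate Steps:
Y(E) = -12 (Y(E) = 6*(-2) = -12)
K = -1/12 (K = 1/(-12) = -1/12 ≈ -0.083333)
A(h, t) = -h/12
-139*(-33 - 43)*(A(-8, 3) - 14) + v(-12) = -139*(-33 - 43)*(-1/12*(-8) - 14) + (-12)² = -(-10564)*(⅔ - 14) + 144 = -(-10564)*(-40)/3 + 144 = -139*3040/3 + 144 = -422560/3 + 144 = -422128/3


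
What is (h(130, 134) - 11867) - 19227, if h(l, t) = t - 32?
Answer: -30992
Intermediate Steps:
h(l, t) = -32 + t
(h(130, 134) - 11867) - 19227 = ((-32 + 134) - 11867) - 19227 = (102 - 11867) - 19227 = -11765 - 19227 = -30992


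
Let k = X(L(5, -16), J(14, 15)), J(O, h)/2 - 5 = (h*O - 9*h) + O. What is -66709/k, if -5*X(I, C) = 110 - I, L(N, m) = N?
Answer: 66709/21 ≈ 3176.6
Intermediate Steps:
J(O, h) = 10 - 18*h + 2*O + 2*O*h (J(O, h) = 10 + 2*((h*O - 9*h) + O) = 10 + 2*((O*h - 9*h) + O) = 10 + 2*((-9*h + O*h) + O) = 10 + 2*(O - 9*h + O*h) = 10 + (-18*h + 2*O + 2*O*h) = 10 - 18*h + 2*O + 2*O*h)
X(I, C) = -22 + I/5 (X(I, C) = -(110 - I)/5 = -22 + I/5)
k = -21 (k = -22 + (⅕)*5 = -22 + 1 = -21)
-66709/k = -66709/(-21) = -66709*(-1/21) = 66709/21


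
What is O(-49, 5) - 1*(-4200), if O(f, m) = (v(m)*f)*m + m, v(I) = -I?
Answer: 5430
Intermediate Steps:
O(f, m) = m - f*m**2 (O(f, m) = ((-m)*f)*m + m = (-f*m)*m + m = -f*m**2 + m = m - f*m**2)
O(-49, 5) - 1*(-4200) = 5*(1 - 1*(-49)*5) - 1*(-4200) = 5*(1 + 245) + 4200 = 5*246 + 4200 = 1230 + 4200 = 5430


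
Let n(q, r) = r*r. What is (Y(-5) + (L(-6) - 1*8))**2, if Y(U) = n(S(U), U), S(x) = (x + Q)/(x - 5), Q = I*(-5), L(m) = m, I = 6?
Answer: 121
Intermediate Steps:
Q = -30 (Q = 6*(-5) = -30)
S(x) = (-30 + x)/(-5 + x) (S(x) = (x - 30)/(x - 5) = (-30 + x)/(-5 + x))
n(q, r) = r**2
Y(U) = U**2
(Y(-5) + (L(-6) - 1*8))**2 = ((-5)**2 + (-6 - 1*8))**2 = (25 + (-6 - 8))**2 = (25 - 14)**2 = 11**2 = 121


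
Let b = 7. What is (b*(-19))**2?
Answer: 17689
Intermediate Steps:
(b*(-19))**2 = (7*(-19))**2 = (-133)**2 = 17689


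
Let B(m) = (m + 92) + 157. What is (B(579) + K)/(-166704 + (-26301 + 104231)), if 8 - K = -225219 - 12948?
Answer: -14059/5222 ≈ -2.6923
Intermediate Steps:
B(m) = 249 + m (B(m) = (92 + m) + 157 = 249 + m)
K = 238175 (K = 8 - (-225219 - 12948) = 8 - 1*(-238167) = 8 + 238167 = 238175)
(B(579) + K)/(-166704 + (-26301 + 104231)) = ((249 + 579) + 238175)/(-166704 + (-26301 + 104231)) = (828 + 238175)/(-166704 + 77930) = 239003/(-88774) = 239003*(-1/88774) = -14059/5222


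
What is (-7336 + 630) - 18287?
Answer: -24993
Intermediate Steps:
(-7336 + 630) - 18287 = -6706 - 18287 = -24993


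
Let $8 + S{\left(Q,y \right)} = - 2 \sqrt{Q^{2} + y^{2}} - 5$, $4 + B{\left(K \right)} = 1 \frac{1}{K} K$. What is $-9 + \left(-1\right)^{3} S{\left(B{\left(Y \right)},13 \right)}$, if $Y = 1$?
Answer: $4 + 2 \sqrt{178} \approx 30.683$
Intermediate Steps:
$B{\left(K \right)} = -3$ ($B{\left(K \right)} = -4 + 1 \frac{1}{K} K = -4 + \frac{K}{K} = -4 + 1 = -3$)
$S{\left(Q,y \right)} = -13 - 2 \sqrt{Q^{2} + y^{2}}$ ($S{\left(Q,y \right)} = -8 - \left(5 + 2 \sqrt{Q^{2} + y^{2}}\right) = -13 - 2 \sqrt{Q^{2} + y^{2}}$)
$-9 + \left(-1\right)^{3} S{\left(B{\left(Y \right)},13 \right)} = -9 + \left(-1\right)^{3} \left(-13 - 2 \sqrt{\left(-3\right)^{2} + 13^{2}}\right) = -9 - \left(-13 - 2 \sqrt{9 + 169}\right) = -9 - \left(-13 - 2 \sqrt{178}\right) = -9 + \left(13 + 2 \sqrt{178}\right) = 4 + 2 \sqrt{178}$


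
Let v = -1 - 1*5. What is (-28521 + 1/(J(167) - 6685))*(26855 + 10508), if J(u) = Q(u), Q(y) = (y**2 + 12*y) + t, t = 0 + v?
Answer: -24724750076483/23202 ≈ -1.0656e+9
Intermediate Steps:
v = -6 (v = -1 - 5 = -6)
t = -6 (t = 0 - 6 = -6)
Q(y) = -6 + y**2 + 12*y (Q(y) = (y**2 + 12*y) - 6 = -6 + y**2 + 12*y)
J(u) = -6 + u**2 + 12*u
(-28521 + 1/(J(167) - 6685))*(26855 + 10508) = (-28521 + 1/((-6 + 167**2 + 12*167) - 6685))*(26855 + 10508) = (-28521 + 1/((-6 + 27889 + 2004) - 6685))*37363 = (-28521 + 1/(29887 - 6685))*37363 = (-28521 + 1/23202)*37363 = -661744241/23202*37363 = -24724750076483/23202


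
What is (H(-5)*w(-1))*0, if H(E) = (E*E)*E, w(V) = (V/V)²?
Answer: 0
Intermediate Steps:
w(V) = 1 (w(V) = 1² = 1)
H(E) = E³ (H(E) = E²*E = E³)
(H(-5)*w(-1))*0 = ((-5)³*1)*0 = -125*1*0 = -125*0 = 0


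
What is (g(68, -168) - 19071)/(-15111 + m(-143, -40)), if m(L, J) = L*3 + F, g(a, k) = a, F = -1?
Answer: 19003/15541 ≈ 1.2228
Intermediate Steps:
m(L, J) = -1 + 3*L (m(L, J) = L*3 - 1 = 3*L - 1 = -1 + 3*L)
(g(68, -168) - 19071)/(-15111 + m(-143, -40)) = (68 - 19071)/(-15111 + (-1 + 3*(-143))) = -19003/(-15111 + (-1 - 429)) = -19003/(-15111 - 430) = -19003/(-15541) = -19003*(-1/15541) = 19003/15541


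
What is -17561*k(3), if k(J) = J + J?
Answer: -105366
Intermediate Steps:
k(J) = 2*J
-17561*k(3) = -35122*3 = -17561*6 = -105366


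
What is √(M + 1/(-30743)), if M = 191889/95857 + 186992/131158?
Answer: 3*√14223414113876228082842679906/193256837298829 ≈ 1.8513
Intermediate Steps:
M = 21546134803/6286206203 (M = 191889*(1/95857) + 186992*(1/131158) = 191889/95857 + 93496/65579 = 21546134803/6286206203 ≈ 3.4275)
√(M + 1/(-30743)) = √(21546134803/6286206203 + 1/(-30743)) = √(21546134803/6286206203 - 1/30743) = √(662386536042426/193256837298829) = 3*√14223414113876228082842679906/193256837298829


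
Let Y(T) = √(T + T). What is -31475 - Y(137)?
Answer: -31475 - √274 ≈ -31492.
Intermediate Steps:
Y(T) = √2*√T (Y(T) = √(2*T) = √2*√T)
-31475 - Y(137) = -31475 - √2*√137 = -31475 - √274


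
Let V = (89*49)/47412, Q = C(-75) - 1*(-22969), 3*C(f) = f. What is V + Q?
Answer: 1087825289/47412 ≈ 22944.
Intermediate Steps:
C(f) = f/3
Q = 22944 (Q = (⅓)*(-75) - 1*(-22969) = -25 + 22969 = 22944)
V = 4361/47412 (V = 4361*(1/47412) = 4361/47412 ≈ 0.091981)
V + Q = 4361/47412 + 22944 = 1087825289/47412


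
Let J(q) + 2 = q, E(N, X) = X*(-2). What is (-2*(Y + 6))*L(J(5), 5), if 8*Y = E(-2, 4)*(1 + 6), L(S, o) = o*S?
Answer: 30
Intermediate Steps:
E(N, X) = -2*X
J(q) = -2 + q
L(S, o) = S*o
Y = -7 (Y = ((-2*4)*(1 + 6))/8 = (-8*7)/8 = (1/8)*(-56) = -7)
(-2*(Y + 6))*L(J(5), 5) = (-2*(-7 + 6))*((-2 + 5)*5) = (-2*(-1))*(3*5) = 2*15 = 30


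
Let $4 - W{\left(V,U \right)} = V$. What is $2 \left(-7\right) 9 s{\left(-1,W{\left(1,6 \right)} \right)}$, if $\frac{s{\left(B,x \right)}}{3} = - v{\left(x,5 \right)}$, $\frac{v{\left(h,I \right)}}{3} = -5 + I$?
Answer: $0$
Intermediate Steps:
$W{\left(V,U \right)} = 4 - V$
$v{\left(h,I \right)} = -15 + 3 I$ ($v{\left(h,I \right)} = 3 \left(-5 + I\right) = -15 + 3 I$)
$s{\left(B,x \right)} = 0$ ($s{\left(B,x \right)} = 3 \left(- (-15 + 3 \cdot 5)\right) = 3 \left(- (-15 + 15)\right) = 3 \left(\left(-1\right) 0\right) = 3 \cdot 0 = 0$)
$2 \left(-7\right) 9 s{\left(-1,W{\left(1,6 \right)} \right)} = 2 \left(-7\right) 9 \cdot 0 = \left(-14\right) 9 \cdot 0 = \left(-126\right) 0 = 0$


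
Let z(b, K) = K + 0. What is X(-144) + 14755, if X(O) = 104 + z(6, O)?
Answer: 14715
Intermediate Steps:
z(b, K) = K
X(O) = 104 + O
X(-144) + 14755 = (104 - 144) + 14755 = -40 + 14755 = 14715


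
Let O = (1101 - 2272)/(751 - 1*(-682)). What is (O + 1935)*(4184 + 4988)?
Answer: 25421885648/1433 ≈ 1.7740e+7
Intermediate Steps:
O = -1171/1433 (O = -1171/(751 + 682) = -1171/1433 ≈ -0.81717)
(O + 1935)*(4184 + 4988) = (-1171/1433 + 1935)*(4184 + 4988) = (2771684/1433)*9172 = 25421885648/1433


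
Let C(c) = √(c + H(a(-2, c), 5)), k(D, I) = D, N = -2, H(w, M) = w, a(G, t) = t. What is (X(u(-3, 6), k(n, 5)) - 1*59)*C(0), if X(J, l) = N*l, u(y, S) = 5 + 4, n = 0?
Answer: 0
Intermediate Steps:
u(y, S) = 9
C(c) = √2*√c (C(c) = √(c + c) = √(2*c) = √2*√c)
X(J, l) = -2*l
(X(u(-3, 6), k(n, 5)) - 1*59)*C(0) = (-2*0 - 1*59)*(√2*√0) = (0 - 59)*(√2*0) = -59*0 = 0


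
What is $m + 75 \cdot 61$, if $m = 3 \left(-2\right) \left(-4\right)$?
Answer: $4599$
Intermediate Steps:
$m = 24$ ($m = \left(-6\right) \left(-4\right) = 24$)
$m + 75 \cdot 61 = 24 + 75 \cdot 61 = 24 + 4575 = 4599$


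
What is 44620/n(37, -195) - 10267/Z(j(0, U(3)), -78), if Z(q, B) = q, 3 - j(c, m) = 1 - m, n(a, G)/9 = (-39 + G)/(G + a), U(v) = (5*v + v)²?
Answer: 1138332329/343278 ≈ 3316.1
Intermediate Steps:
U(v) = 36*v² (U(v) = (6*v)² = 36*v²)
n(a, G) = 9*(-39 + G)/(G + a) (n(a, G) = 9*((-39 + G)/(G + a)) = 9*(-39 + G)/(G + a))
j(c, m) = 2 + m (j(c, m) = 3 - (1 - m) = 3 + (-1 + m) = 2 + m)
44620/n(37, -195) - 10267/Z(j(0, U(3)), -78) = 44620/((9*(-39 - 195)/(-195 + 37))) - 10267/(2 + 36*3²) = 44620/((9*(-234)/(-158))) - 10267/(2 + 36*9) = 44620/((9*(-1/158)*(-234))) - 10267/(2 + 324) = 44620/(1053/79) - 10267/326 = 44620*(79/1053) - 10267*1/326 = 3524980/1053 - 10267/326 = 1138332329/343278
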